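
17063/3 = 5687 + 2/3 ≈ 5687.67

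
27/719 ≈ 0.0376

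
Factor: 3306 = 2^1*3^1*19^1*29^1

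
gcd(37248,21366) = 6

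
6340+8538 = 14878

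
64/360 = 8/45≈0.178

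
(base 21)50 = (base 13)81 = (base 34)33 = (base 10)105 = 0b1101001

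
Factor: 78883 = 7^1 * 59^1 * 191^1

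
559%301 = 258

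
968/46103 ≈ 0.0210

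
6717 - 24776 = -18059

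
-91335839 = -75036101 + -16299738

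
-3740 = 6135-9875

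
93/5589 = 31/1863 ≈ 0.0166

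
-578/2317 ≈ -0.249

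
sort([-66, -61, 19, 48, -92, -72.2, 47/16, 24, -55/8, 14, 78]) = [-92, -72.2, -66, -61, -55/8, 47/16, 14, 19, 24, 48, 78]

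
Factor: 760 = 2^3*5^1*19^1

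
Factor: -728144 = -1 * 2^4 * 17^1 * 2677^1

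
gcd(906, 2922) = 6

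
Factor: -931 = -1 * 7^2 * 19^1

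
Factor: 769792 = 2^8 * 31^1 * 97^1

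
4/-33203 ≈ -0.000120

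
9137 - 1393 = 7744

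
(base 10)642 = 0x282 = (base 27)nl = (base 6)2550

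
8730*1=8730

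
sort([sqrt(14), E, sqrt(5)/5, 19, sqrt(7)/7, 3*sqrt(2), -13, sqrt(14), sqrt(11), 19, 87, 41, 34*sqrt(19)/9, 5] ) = [-13, sqrt(7)/7, sqrt(5)/5, E, sqrt(11), sqrt(14), sqrt(14), 3*sqrt(2), 5, 34*sqrt(19)/9, 19, 19, 41, 87] 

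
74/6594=37/3297 ≈ 0.0112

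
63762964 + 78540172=142303136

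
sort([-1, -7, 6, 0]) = [-7, -1, 0, 6]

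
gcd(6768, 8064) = 144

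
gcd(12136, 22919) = 41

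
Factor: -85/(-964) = 2^(-2)*5^1*17^1*241^(-1)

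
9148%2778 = 814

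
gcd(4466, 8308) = 2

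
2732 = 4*683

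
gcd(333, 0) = 333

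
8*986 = 7888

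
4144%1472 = 1200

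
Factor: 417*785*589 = 3^1*5^1*19^1*31^1*139^1*157^1 = 192806205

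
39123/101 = 387 + 36/101 ≈ 387.36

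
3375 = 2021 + 1354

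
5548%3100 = 2448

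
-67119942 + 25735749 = -41384193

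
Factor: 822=2^1*3^1*137^1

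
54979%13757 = 13708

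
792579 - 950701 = -158122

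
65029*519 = 33750051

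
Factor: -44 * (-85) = 2^2 * 5^1 * 11^1 * 17^1 = 3740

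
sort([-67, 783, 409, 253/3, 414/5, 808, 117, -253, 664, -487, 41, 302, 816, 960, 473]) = [-487, -253, -67, 41, 414/5, 253/3, 117, 302, 409, 473, 664, 783, 808, 816, 960]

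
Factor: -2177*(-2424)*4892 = 2^5*3^1*7^1*101^1*311^1*1223^1 = 25815318816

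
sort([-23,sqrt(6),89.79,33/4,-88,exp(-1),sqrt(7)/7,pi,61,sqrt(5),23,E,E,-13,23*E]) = [-88,-23,-13,exp(-1),sqrt(7)/7,sqrt(5),sqrt(6),E,E,pi,33/4,23,61,23*E,89.79]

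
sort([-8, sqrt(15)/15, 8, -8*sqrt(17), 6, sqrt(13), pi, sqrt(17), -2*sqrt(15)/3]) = [-8*sqrt(17), -8, -2*sqrt(15)/3, sqrt(15)/15, pi, sqrt(13), sqrt(17), 6, 8]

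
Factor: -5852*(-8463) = 2^2*3^1*7^2*11^1*13^1*19^1*31^1 = 49525476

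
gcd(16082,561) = 187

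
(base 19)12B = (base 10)410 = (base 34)C2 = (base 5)3120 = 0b110011010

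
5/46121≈0.000108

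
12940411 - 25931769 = -12991358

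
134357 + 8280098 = 8414455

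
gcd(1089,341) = 11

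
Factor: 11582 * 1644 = 2^3 * 3^1 * 137^1 * 5791^1 = 19040808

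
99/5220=11/580 ≈ 0.0190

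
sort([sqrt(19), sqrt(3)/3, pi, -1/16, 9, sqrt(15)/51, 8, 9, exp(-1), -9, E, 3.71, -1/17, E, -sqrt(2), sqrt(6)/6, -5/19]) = [-9, -sqrt(2), -5/19, -1/16, -1/17, sqrt(15)/51, exp(-1), sqrt(6)/6, sqrt(3)/3, E, E, pi, 3.71, sqrt(19), 8, 9, 9]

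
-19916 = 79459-99375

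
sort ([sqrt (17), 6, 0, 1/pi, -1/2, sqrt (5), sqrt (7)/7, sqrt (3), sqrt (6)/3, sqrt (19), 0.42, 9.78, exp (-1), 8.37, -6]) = [-6, -1/2, 0, 1/pi, exp (-1), sqrt (7)/7, 0.42, sqrt (6)/3, sqrt (3), sqrt (5), sqrt (17), sqrt (19), 6, 8.37, 9.78]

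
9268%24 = 4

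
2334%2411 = 2334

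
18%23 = 18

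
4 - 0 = 4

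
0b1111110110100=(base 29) 9ip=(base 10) 8116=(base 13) 3904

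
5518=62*89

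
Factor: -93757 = -1*29^1*53^1*61^1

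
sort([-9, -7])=[-9, -7]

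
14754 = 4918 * 3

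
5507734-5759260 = -251526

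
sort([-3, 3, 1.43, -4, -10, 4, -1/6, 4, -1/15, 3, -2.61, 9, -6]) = [-10, -6, -4, -3, -2.61, -1/6, -1/15, 1.43, 3, 3, 4, 4, 9]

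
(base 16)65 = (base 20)51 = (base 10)101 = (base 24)45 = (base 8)145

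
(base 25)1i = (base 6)111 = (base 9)47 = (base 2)101011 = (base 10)43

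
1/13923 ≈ 0.0000718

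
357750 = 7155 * 50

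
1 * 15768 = 15768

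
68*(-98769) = -6716292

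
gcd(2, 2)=2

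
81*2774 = 224694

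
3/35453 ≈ 0.0000846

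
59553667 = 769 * 77443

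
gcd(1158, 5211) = 579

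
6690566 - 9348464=-2657898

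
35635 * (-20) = -712700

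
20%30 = 20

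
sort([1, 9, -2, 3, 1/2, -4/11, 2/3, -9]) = [-9, -2, -4/11, 1/2, 2/3, 1, 3, 9]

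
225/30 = 7 + 1/2 = 7.50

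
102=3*34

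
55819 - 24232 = 31587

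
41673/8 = 5209 + 1/8 ≈ 5209.13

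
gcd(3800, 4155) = 5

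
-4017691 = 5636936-9654627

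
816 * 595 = 485520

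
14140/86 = 7070/43≈164.42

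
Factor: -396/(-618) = 2^1*3^1*11^1*103^(-1) = 66/103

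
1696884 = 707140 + 989744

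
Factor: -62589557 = -1*62589557^1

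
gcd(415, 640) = 5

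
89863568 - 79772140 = 10091428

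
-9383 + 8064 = -1319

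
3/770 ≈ 0.00390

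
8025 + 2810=10835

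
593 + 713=1306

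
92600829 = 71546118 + 21054711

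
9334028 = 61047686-51713658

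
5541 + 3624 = 9165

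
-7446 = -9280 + 1834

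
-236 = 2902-3138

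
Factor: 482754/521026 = 3^1 * 11^(-2) * 61^1 * 1319^1 * 2153^(-1) = 241377/260513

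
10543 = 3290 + 7253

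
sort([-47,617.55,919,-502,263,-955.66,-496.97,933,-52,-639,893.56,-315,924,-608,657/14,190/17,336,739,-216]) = [-955.66,-639,-608,-502,-496.97,-315,-216,-52,-47,190/17,657/14,263,336,617.55,739,893.56,919,924,933]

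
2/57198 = 1/28599 ≈ 0.0000350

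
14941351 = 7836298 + 7105053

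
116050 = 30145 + 85905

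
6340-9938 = -3598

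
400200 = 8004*50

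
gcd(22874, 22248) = 2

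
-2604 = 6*(-434)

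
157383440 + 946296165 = 1103679605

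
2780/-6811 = -20/49 ≈ -0.408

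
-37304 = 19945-57249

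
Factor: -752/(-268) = 2^2*47^1*67^(-1) = 188/67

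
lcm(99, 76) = 7524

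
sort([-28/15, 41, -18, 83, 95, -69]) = [-69, -18, -28/15, 41, 83, 95]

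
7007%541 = 515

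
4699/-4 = -1174-3/4 = -1174.75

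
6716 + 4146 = 10862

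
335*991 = 331985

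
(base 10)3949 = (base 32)3rd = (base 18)c37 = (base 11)2a70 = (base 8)7555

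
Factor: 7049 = 7^1*19^1*53^1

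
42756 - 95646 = -52890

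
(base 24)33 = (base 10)75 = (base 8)113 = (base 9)83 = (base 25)30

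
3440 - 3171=269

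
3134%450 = 434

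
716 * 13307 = 9527812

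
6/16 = 3/8 = 0.375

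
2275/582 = 3+529/582 ≈ 3.91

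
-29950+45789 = 15839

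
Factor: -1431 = -1*3^3*53^1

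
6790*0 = 0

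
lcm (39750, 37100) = 556500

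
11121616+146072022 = 157193638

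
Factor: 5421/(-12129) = -1*139^1*311^(-1) = -139/311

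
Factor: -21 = -1 * 3^1 * 7^1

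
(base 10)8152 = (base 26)c1e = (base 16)1fd8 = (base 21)ia4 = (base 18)172g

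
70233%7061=6684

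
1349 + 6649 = 7998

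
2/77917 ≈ 0.0000257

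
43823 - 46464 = -2641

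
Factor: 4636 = 2^2*19^1*61^1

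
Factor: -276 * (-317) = 2^2 * 3^1 * 23^1 * 317^1 = 87492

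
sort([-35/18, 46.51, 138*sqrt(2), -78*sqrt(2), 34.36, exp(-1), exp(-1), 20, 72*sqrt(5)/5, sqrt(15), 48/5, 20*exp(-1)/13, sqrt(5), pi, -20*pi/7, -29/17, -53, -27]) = [-78*sqrt(2), -53, -27, -20*pi/7, -35/18, -29/17, exp(-1), exp(-1), 20*exp(-1)/13, sqrt(5), pi, sqrt(15), 48/5, 20, 72*sqrt(5)/5, 34.36, 46.51, 138*sqrt(2)]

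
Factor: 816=2^4*3^1*17^1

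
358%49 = 15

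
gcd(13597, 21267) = 1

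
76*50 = 3800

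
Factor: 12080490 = 2^1 * 3^1 * 5^1 * 139^1 * 2897^1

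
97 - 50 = 47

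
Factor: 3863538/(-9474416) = -1*2^(-3)*3^4*29^(-1)*2917^(-1)*3407^1 = -275967/676744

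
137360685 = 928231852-790871167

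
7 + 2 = 9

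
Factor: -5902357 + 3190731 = -1*2^1*271^1*5003^1 = -2711626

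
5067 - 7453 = -2386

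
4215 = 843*5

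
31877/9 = 3541 + 8/9 ≈ 3541.89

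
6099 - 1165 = 4934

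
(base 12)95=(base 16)71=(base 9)135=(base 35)38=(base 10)113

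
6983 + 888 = 7871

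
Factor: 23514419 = 19^1*71^1*17431^1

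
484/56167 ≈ 0.00862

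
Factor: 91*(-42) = -1*2^1*3^1*7^2*13^1 = -3822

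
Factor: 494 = 2^1*13^1*19^1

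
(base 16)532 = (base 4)110302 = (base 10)1330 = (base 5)20310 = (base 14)6b0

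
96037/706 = 136 + 21/706≈136.03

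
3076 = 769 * 4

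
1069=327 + 742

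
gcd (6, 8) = 2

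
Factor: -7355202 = -1 * 2^1 * 3^1 * 991^1 * 1237^1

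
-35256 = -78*452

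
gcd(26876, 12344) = 4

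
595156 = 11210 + 583946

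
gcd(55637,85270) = 1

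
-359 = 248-607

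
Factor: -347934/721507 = -1 * 2^1 * 3^1 * 79^(-1) * 103^1 * 563^1 * 9133^(-1)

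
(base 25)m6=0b1000101100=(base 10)556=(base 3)202121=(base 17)1fc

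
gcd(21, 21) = 21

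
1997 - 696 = 1301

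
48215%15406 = 1997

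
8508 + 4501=13009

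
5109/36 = 141 + 11/12 ≈ 141.92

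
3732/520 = 7 + 23/130 ≈ 7.18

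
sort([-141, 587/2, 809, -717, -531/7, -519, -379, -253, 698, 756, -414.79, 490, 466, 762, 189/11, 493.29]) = [-717, -519, -414.79, -379, -253, -141, -531/7, 189/11, 587/2, 466, 490, 493.29, 698, 756, 762, 809]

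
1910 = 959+951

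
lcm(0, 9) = 0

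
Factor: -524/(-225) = 2^2*3^(-2)*5^(-2)*131^1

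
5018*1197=6006546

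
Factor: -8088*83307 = -1*2^3*3^2*7^1*337^1*3967^1 = -673787016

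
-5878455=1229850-7108305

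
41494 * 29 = 1203326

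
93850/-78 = -46925/39 ≈ -1203.21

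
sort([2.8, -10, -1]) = [-10, -1, 2.8]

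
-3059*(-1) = 3059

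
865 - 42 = 823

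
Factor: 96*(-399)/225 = -1*2^5*5^(-2)*7^1*19^1 = -4256/25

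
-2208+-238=-2446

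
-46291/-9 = 5143 + 4/9 ≈ 5143.44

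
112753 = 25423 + 87330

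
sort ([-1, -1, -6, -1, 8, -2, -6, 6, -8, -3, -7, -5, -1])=[-8, -7, -6, -6, -5, -3, -2, -1, -1, -1, -1, 6, 8]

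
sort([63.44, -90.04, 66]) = [-90.04, 63.44, 66]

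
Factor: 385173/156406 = 2^(-1) * 3^2 * 42797^1 * 78203^(-1)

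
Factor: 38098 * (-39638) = -1 * 2^2 * 43^1 * 443^1 * 19819^1 = -1510128524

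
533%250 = 33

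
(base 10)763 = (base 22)1cf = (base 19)223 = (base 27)117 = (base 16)2fb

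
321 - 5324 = -5003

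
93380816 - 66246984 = 27133832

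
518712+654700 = 1173412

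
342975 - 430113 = -87138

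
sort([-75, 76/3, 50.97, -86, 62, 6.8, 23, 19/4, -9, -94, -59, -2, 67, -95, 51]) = [-95, -94, -86, -75, -59, -9, -2, 19/4, 6.8, 23, 76/3, 50.97, 51, 62, 67]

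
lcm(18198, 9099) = 18198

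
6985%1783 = 1636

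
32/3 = 10 + 2/3 ≈ 10.67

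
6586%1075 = 136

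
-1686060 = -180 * 9367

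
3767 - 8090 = -4323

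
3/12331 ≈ 0.000243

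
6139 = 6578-439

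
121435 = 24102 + 97333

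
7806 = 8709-903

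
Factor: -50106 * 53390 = -1 * 2^2 * 3^1 * 5^1 * 7^1 * 19^1 * 281^1 * 1193^1 = -2675159340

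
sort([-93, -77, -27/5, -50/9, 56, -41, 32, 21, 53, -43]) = [-93, -77, -43, -41, -50/9, -27/5, 21, 32, 53, 56]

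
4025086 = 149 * 27014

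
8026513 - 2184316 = 5842197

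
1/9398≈0.000106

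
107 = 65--42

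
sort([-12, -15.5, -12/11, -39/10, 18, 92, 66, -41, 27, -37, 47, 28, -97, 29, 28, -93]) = [-97, -93, -41, -37, -15.5, -12, -39/10, -12/11, 18, 27, 28, 28, 29, 47, 66, 92]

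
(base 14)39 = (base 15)36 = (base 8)63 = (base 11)47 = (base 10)51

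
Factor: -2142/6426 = -1 * 3^(-1) = -1/3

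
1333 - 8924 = -7591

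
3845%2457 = 1388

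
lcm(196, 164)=8036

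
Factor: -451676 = -1 * 2^2 * 112919^1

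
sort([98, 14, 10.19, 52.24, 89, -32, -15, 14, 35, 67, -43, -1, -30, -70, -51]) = [-70, -51, -43, -32, -30, -15, -1, 10.19, 14, 14, 35, 52.24, 67, 89, 98]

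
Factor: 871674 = 2^1 * 3^1 * 131^1 * 1109^1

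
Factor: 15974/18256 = 2^(-3)*7^1 = 7/8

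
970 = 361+609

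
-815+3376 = 2561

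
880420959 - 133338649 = 747082310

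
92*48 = 4416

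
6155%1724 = 983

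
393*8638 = 3394734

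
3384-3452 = -68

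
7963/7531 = 1 + 432/7531 ≈ 1.06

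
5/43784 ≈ 0.000114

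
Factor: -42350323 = -1 * 929^1 * 45587^1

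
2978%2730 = 248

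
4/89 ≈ 0.0449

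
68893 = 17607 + 51286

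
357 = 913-556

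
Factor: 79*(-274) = -1*2^1*79^1*137^1 = -21646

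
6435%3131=173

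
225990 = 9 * 25110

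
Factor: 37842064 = 2^4 * 13^1 * 43^1 * 4231^1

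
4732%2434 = 2298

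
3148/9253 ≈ 0.340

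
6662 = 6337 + 325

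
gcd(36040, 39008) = 424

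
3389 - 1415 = 1974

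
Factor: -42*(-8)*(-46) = -1*2^5*3^1*7^1*23^1 = -15456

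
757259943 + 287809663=1045069606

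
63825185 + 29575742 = 93400927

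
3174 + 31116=34290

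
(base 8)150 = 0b1101000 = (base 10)104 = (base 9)125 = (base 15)6e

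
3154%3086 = 68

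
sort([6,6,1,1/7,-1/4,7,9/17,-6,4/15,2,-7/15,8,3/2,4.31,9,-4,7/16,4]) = [-6,-4,-7/15,-1/4,1/7,4/15,7/16,9/17,1,3/2,2,4,4.31,6,6,7,8,9]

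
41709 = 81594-39885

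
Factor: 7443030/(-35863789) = -1*2^1*3^1*5^1*7^1*13^(-1)*23^2*67^1*397^(-1)*6949^(-1)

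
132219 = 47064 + 85155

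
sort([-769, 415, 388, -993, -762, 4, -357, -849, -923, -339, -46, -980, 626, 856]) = [-993, -980, -923, -849, -769, -762, -357, -339, -46, 4, 388, 415, 626, 856]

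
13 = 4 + 9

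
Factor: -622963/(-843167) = 11^1 * 13^(-1) * 79^(-1) * 821^(-1) * 56633^1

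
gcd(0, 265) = 265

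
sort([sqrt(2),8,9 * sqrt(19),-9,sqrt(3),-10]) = [-10,-9,sqrt(2),sqrt(3),8,9 * sqrt(19)]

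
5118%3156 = 1962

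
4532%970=652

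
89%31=27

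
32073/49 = 654 + 27/49≈654.55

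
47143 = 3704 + 43439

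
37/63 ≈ 0.587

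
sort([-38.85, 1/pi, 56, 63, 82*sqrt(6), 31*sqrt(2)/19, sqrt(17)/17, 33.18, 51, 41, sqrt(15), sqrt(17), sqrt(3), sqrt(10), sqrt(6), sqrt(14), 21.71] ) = [-38.85, sqrt(17)/17, 1/pi, sqrt(3), 31*sqrt(2)/19, sqrt(6), sqrt(10), sqrt(14), sqrt(15), sqrt(17), 21.71, 33.18, 41, 51, 56, 63, 82*sqrt(6)] 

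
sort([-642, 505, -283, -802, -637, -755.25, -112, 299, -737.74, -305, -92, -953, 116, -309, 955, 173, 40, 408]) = [-953, -802, -755.25, -737.74, -642, -637, -309, -305, -283, -112, -92, 40, 116, 173, 299, 408, 505, 955]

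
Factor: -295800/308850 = -1 * 2^2 * 17^1 * 71^(-1) = -68/71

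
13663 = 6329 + 7334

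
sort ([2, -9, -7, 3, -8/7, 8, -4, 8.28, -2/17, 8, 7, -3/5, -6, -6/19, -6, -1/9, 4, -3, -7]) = [-9, -7, -7, -6, -6, -4, -3, -8/7, -3/5, -6/19, -2/17, -1/9, 2, 3, 4, 7, 8, 8, 8.28]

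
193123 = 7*27589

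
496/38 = 248/19 ≈ 13.05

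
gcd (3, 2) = 1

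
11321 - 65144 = -53823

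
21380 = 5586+15794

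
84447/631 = 133 + 524/631 ≈ 133.83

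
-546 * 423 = -230958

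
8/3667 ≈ 0.00218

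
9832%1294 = 774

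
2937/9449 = 267/859 ≈ 0.311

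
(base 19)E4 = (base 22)C6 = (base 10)270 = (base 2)100001110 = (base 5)2040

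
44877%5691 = 5040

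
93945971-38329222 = 55616749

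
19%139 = 19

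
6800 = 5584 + 1216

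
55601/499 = 111 + 212/499 ≈ 111.42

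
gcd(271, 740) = 1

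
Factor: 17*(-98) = -1*2^1*7^2*17^1 = -1666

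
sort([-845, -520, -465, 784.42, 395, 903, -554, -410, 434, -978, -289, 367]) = [-978, -845, -554, -520, -465, -410, -289, 367, 395, 434, 784.42, 903]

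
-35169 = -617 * 57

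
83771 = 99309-15538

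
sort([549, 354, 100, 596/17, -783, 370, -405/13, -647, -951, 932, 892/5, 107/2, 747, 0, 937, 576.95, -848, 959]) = [-951, -848, -783, -647, -405/13, 0, 596/17, 107/2, 100, 892/5, 354, 370, 549, 576.95, 747, 932, 937, 959]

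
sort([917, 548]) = [548, 917]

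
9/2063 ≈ 0.00436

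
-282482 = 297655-580137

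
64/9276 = 16/2319 ≈ 0.00690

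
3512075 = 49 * 71675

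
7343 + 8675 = 16018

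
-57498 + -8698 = -66196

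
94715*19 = 1799585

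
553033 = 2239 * 247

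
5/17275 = 1/3455 ≈ 0.000289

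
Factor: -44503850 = -1*2^1*5^2*23^1*38699^1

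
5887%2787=313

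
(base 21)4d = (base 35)2r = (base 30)37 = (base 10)97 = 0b1100001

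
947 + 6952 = 7899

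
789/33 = 23 + 10/11 ≈ 23.91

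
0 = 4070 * 0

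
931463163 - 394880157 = 536583006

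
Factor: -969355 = -1*5^1*193871^1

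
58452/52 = 14613/13 ≈ 1124.08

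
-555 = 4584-5139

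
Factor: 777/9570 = 2^(-1)*5^(-1)*7^1*11^(-1)*29^(-1)*37^1 = 259/3190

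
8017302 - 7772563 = 244739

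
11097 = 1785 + 9312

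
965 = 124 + 841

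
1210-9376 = -8166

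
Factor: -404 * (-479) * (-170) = -1 * 2^3 * 5^1 * 17^1 * 101^1 * 479^1 = -32897720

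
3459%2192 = 1267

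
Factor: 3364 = 2^2 * 29^2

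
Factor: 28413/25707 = 3^1*7^1*19^(-1) = 21/19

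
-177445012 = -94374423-83070589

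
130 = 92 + 38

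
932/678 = 1 + 127/339 ≈ 1.37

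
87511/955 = 91+606/955 ≈ 91.63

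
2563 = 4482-1919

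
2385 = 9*265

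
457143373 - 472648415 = -15505042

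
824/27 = 30+14/27 ≈ 30.52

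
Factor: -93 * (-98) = 2^1 * 3^1 * 7^2 * 31^1 = 9114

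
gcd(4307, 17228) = 4307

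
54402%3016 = 114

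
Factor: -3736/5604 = -1*2^1*3^(-1) = -2/3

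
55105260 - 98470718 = -43365458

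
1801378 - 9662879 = -7861501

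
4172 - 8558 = -4386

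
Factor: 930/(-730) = -1*3^1*31^1*73^(-1) = -93/73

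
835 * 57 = 47595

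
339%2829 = 339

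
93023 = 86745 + 6278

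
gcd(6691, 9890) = 1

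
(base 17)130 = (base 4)11110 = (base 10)340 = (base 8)524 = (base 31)au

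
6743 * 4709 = 31752787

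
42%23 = 19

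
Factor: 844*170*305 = 2^3*5^2*17^1*61^1*211^1 = 43761400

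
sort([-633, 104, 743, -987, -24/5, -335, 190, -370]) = [-987, -633, -370, -335, -24/5, 104, 190, 743]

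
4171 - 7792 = -3621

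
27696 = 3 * 9232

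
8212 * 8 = 65696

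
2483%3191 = 2483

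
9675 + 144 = 9819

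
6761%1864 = 1169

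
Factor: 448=2^6*7^1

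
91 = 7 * 13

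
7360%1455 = 85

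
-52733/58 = -909 - 11/58 ≈ -909.19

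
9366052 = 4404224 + 4961828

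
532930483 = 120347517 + 412582966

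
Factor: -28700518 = -1 * 2^1 * 7^1 * 11^1 * 227^1 * 821^1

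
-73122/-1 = 73122 = 73122.00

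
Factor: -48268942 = -1 * 2^1 * 37^1 * 652283^1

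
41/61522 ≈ 0.000666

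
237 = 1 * 237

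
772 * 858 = 662376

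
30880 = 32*965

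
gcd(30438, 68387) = 1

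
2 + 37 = 39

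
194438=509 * 382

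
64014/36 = 1778 + 1/6≈1778.17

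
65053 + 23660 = 88713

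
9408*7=65856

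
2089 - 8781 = -6692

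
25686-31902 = -6216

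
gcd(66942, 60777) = 9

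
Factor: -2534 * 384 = -1 * 2^8 * 3^1 * 7^1 * 181^1 = -973056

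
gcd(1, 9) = 1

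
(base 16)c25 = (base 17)acf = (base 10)3109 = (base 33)2s7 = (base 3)11021011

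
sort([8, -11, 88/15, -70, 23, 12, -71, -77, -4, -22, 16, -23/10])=[-77, -71, -70, -22, -11, -4, -23/10, 88/15, 8, 12, 16, 23]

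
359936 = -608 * (-592)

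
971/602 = 1 + 369/602 ≈ 1.61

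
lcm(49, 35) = 245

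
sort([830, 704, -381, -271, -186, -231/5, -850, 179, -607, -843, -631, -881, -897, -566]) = [-897, -881, -850, -843, -631, -607, -566, -381, -271, -186, -231/5, 179, 704, 830]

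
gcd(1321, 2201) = 1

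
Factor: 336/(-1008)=-1*3^(-1)=-1/3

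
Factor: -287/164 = -1*2^(-2)*7^1 = -7/4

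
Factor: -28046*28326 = -1*2^2*3^1*37^1*379^1*4721^1 = -794430996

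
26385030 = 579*45570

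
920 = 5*184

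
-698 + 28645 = 27947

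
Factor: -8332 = -1 * 2^2 * 2083^1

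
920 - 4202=-3282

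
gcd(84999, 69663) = 3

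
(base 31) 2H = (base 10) 79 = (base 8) 117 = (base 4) 1033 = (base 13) 61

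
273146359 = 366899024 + -93752665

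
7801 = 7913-112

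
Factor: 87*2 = 2^1*3^1*29^1 = 174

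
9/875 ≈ 0.0103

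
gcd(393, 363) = 3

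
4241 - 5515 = -1274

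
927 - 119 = 808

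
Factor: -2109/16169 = -1 * 3^1 * 23^(-1) = -3/23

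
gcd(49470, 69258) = 9894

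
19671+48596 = 68267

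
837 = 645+192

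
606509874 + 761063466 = 1367573340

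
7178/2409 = 2+2360/2409 ≈ 2.98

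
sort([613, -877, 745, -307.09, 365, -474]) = [-877, -474, -307.09, 365, 613, 745]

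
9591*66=633006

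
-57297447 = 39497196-96794643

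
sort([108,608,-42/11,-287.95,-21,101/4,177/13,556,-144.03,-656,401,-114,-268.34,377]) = [-656,-287.95,-268.34,-144.03,-114,-21,-42/11,177/13,101/4,108,377,401,556,608]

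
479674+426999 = 906673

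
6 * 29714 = 178284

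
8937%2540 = 1317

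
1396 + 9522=10918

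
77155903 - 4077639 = 73078264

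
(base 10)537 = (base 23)108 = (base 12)389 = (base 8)1031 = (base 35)fc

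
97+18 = 115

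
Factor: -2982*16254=-1*2^2*3^4*7^2*43^1*71^1=-48469428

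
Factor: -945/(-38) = 2^(-1)*3^3*5^1*7^1*19^(-1)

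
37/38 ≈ 0.974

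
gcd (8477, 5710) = 1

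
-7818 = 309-8127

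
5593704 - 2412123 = 3181581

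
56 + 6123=6179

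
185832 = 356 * 522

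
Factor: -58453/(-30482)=2^(-1) * 15241^(-1) * 58453^1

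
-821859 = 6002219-6824078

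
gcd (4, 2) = 2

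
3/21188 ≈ 0.000142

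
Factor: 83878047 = 3^2 * 11^2 * 77023^1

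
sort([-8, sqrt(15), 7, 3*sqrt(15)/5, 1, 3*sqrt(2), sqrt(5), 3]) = [-8, 1, sqrt(5), 3*sqrt(15)/5, 3, sqrt(15), 3*sqrt(2), 7]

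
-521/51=-10 - 11/51 ≈ -10.22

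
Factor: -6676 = -1 * 2^2 * 1669^1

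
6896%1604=480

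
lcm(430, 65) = 5590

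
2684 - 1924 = 760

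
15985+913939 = 929924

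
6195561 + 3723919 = 9919480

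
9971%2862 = 1385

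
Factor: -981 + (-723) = -1 * 2^3 * 3^1 * 71^1 = -1704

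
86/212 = 43/106 ≈ 0.406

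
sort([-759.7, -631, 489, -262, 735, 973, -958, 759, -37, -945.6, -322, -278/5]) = [-958, -945.6, -759.7, -631, -322, -262, -278/5, -37, 489, 735, 759, 973]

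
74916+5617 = 80533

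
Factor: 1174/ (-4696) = -1 * 2^ (-2) = -1/4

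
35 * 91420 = 3199700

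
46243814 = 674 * 68611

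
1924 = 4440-2516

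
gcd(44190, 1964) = 982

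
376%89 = 20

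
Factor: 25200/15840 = 2^(-1) * 5^1 * 7^1 * 11^(-1) = 35/22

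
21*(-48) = -1008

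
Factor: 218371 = 218371^1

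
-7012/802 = -8 - 298/401 ≈ -8.74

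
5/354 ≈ 0.0141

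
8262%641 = 570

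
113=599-486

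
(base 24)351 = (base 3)2112111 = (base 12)10a1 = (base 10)1849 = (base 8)3471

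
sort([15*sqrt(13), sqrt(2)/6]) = [sqrt(2)/6, 15*sqrt(13)]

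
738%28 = 10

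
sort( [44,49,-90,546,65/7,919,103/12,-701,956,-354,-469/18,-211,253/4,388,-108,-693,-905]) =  [-905,-701,-693,-354,-211,-108,-90,-469/18,103/12,65/7,44,49,253/4,388,546,919,956]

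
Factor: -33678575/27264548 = -1*2^ (-2)*5^2*7^1*223^1*863^1*6816137^ (-1)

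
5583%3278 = 2305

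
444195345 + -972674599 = -528479254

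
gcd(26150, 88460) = 10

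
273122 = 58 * 4709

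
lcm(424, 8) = 424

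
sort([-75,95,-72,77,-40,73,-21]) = [-75,-72,-40,-21,73,77,95]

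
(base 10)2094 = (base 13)c51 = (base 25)38j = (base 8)4056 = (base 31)25h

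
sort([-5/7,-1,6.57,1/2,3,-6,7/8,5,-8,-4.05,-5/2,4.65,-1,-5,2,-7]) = [-8,-7,-6,-5,-4.05,-5/2,-1,-1,-5/7,1/2,7/8,2,3,4.65,5,6.57]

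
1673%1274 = 399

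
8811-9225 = -414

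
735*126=92610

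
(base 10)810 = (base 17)2db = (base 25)17a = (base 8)1452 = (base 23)1c5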